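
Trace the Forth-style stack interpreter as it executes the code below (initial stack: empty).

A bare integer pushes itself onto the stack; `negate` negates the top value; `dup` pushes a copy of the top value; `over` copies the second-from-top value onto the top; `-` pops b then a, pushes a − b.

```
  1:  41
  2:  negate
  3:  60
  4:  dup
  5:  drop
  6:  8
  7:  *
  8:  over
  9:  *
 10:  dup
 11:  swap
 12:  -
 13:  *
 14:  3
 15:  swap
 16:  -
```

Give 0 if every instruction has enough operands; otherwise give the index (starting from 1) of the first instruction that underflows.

41     -> 41
negate -> -41
60     -> -41 60
dup    -> -41 60 60
drop   -> -41 60
8      -> -41 60 8
*      -> -41 480
over   -> -41 480 -41
*      -> -41 -19680
dup    -> -41 -19680 -19680
swap   -> -41 -19680 -19680
-      -> -41 0
*      -> 0
3      -> 0 3
swap   -> 3 0
-      -> 3

0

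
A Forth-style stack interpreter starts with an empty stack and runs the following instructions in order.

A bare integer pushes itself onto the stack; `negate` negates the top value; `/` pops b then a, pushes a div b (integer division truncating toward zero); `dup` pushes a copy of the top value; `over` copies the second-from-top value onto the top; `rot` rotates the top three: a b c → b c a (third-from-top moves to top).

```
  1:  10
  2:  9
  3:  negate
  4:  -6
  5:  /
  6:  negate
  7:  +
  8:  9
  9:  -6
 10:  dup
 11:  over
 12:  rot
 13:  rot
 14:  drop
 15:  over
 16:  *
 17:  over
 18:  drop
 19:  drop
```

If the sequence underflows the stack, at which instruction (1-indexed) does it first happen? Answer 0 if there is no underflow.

10      [10]
9       [10, 9]
negate  [10, -9]
-6      [10, -9, -6]
/       [10, 1]
negate  [10, -1]
+       [9]
9       [9, 9]
-6      [9, 9, -6]
dup     [9, 9, -6, -6]
over    [9, 9, -6, -6, -6]
rot     [9, 9, -6, -6, -6]
rot     [9, 9, -6, -6, -6]
drop    [9, 9, -6, -6]
over    [9, 9, -6, -6, -6]
*       [9, 9, -6, 36]
over    [9, 9, -6, 36, -6]
drop    [9, 9, -6, 36]
drop    [9, 9, -6]

0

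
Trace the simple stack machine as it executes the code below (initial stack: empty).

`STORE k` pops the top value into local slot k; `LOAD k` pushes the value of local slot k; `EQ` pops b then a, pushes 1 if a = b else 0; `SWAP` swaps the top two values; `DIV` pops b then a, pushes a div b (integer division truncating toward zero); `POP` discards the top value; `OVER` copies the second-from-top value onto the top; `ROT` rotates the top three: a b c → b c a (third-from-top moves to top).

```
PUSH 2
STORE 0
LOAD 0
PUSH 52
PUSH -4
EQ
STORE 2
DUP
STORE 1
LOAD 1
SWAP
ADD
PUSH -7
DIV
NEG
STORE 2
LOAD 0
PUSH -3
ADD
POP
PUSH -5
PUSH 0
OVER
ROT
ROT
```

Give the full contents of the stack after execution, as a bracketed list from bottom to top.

PUSH 2  : 2
STORE 0 : (empty)
LOAD 0  : 2
PUSH 52 : 2 52
PUSH -4 : 2 52 -4
EQ      : 2 0
STORE 2 : 2
DUP     : 2 2
STORE 1 : 2
LOAD 1  : 2 2
SWAP    : 2 2
ADD     : 4
PUSH -7 : 4 -7
DIV     : 0
NEG     : 0
STORE 2 : (empty)
LOAD 0  : 2
PUSH -3 : 2 -3
ADD     : -1
POP     : (empty)
PUSH -5 : -5
PUSH 0  : -5 0
OVER    : -5 0 -5
ROT     : 0 -5 -5
ROT     : -5 -5 0

[-5, -5, 0]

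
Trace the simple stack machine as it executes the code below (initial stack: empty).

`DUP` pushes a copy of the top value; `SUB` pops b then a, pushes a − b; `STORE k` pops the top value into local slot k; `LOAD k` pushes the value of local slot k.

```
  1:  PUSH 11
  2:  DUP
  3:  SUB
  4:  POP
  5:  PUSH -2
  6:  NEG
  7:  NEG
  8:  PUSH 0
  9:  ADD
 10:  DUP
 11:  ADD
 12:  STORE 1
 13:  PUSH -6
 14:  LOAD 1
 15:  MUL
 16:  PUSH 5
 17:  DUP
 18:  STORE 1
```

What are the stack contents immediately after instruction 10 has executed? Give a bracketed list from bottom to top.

[-2, -2]

PUSH 11 -> [11]
DUP     -> [11, 11]
SUB     -> [0]
POP     -> []
PUSH -2 -> [-2]
NEG     -> [2]
NEG     -> [-2]
PUSH 0  -> [-2, 0]
ADD     -> [-2]
DUP     -> [-2, -2]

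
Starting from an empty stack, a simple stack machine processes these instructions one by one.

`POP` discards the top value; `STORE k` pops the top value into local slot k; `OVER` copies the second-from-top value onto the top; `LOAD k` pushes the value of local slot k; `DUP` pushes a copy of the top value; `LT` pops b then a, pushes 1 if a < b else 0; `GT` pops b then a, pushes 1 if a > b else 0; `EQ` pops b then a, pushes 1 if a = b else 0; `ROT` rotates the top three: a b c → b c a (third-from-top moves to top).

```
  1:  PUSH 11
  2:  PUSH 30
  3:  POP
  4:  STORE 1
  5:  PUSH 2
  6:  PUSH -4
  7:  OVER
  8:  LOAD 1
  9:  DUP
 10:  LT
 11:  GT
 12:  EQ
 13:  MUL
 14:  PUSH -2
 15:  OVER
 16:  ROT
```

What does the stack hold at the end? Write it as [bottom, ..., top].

[-2, 0, 0]

PUSH 11 → [11]
PUSH 30 → [11, 30]
POP     → [11]
STORE 1 → []
PUSH 2  → [2]
PUSH -4 → [2, -4]
OVER    → [2, -4, 2]
LOAD 1  → [2, -4, 2, 11]
DUP     → [2, -4, 2, 11, 11]
LT      → [2, -4, 2, 0]
GT      → [2, -4, 1]
EQ      → [2, 0]
MUL     → [0]
PUSH -2 → [0, -2]
OVER    → [0, -2, 0]
ROT     → [-2, 0, 0]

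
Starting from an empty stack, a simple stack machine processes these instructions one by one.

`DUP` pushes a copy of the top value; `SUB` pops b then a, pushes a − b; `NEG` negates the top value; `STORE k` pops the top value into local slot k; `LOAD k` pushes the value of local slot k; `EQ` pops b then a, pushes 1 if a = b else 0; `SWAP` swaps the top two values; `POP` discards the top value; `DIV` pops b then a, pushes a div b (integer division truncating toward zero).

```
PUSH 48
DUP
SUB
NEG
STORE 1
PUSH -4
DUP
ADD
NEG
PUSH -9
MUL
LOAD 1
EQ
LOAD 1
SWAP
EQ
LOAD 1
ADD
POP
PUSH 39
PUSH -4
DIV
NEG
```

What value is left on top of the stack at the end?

PUSH 48 -> 48
DUP     -> 48 48
SUB     -> 0
NEG     -> 0
STORE 1 -> (empty)
PUSH -4 -> -4
DUP     -> -4 -4
ADD     -> -8
NEG     -> 8
PUSH -9 -> 8 -9
MUL     -> -72
LOAD 1  -> -72 0
EQ      -> 0
LOAD 1  -> 0 0
SWAP    -> 0 0
EQ      -> 1
LOAD 1  -> 1 0
ADD     -> 1
POP     -> (empty)
PUSH 39 -> 39
PUSH -4 -> 39 -4
DIV     -> -9
NEG     -> 9

9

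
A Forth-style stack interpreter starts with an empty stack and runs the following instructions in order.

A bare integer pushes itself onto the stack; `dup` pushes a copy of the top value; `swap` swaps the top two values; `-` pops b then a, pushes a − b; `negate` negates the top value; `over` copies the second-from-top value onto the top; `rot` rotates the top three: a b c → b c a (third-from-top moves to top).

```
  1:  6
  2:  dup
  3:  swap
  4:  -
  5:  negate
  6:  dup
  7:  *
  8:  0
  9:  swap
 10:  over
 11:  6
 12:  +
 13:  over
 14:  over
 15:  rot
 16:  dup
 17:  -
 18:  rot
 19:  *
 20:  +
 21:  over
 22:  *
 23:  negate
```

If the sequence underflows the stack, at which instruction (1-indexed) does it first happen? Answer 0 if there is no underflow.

6      : 6
dup    : 6 6
swap   : 6 6
-      : 0
negate : 0
dup    : 0 0
*      : 0
0      : 0 0
swap   : 0 0
over   : 0 0 0
6      : 0 0 0 6
+      : 0 0 6
over   : 0 0 6 0
over   : 0 0 6 0 6
rot    : 0 0 0 6 6
dup    : 0 0 0 6 6 6
-      : 0 0 0 6 0
rot    : 0 0 6 0 0
*      : 0 0 6 0
+      : 0 0 6
over   : 0 0 6 0
*      : 0 0 0
negate : 0 0 0

0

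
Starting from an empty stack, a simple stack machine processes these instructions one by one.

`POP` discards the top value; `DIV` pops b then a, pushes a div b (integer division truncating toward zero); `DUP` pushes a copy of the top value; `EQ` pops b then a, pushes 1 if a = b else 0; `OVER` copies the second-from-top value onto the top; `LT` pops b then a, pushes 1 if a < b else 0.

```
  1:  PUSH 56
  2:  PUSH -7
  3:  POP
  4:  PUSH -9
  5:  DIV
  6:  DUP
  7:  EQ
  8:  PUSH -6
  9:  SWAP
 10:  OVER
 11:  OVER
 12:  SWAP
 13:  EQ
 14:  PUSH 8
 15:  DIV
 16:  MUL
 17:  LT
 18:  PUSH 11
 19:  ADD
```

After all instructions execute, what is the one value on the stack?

12

PUSH 56  56
PUSH -7  56 -7
POP      56
PUSH -9  56 -9
DIV      -6
DUP      -6 -6
EQ       1
PUSH -6  1 -6
SWAP     -6 1
OVER     -6 1 -6
OVER     -6 1 -6 1
SWAP     -6 1 1 -6
EQ       -6 1 0
PUSH 8   -6 1 0 8
DIV      -6 1 0
MUL      -6 0
LT       1
PUSH 11  1 11
ADD      12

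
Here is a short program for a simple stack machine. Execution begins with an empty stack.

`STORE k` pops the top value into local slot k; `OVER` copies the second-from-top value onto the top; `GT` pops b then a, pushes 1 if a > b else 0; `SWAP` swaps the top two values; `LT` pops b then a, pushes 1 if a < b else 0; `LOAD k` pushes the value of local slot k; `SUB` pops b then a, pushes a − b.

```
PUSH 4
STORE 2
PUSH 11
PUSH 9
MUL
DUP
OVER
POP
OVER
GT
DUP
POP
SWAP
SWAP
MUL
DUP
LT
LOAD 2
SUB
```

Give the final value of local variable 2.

PUSH 4  -> 4
STORE 2 -> (empty)
PUSH 11 -> 11
PUSH 9  -> 11 9
MUL     -> 99
DUP     -> 99 99
OVER    -> 99 99 99
POP     -> 99 99
OVER    -> 99 99 99
GT      -> 99 0
DUP     -> 99 0 0
POP     -> 99 0
SWAP    -> 0 99
SWAP    -> 99 0
MUL     -> 0
DUP     -> 0 0
LT      -> 0
LOAD 2  -> 0 4
SUB     -> -4

4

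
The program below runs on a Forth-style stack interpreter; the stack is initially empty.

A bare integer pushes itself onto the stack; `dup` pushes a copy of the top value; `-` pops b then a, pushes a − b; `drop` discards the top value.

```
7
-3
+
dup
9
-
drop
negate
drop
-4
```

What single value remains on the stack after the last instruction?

7      : [7]
-3     : [7, -3]
+      : [4]
dup    : [4, 4]
9      : [4, 4, 9]
-      : [4, -5]
drop   : [4]
negate : [-4]
drop   : []
-4     : [-4]

-4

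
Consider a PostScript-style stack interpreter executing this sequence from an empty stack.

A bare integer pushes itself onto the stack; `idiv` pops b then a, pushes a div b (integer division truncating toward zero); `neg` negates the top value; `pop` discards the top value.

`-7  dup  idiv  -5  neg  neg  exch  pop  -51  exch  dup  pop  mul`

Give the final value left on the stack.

-7   : -7
dup  : -7 -7
idiv : 1
-5   : 1 -5
neg  : 1 5
neg  : 1 -5
exch : -5 1
pop  : -5
-51  : -5 -51
exch : -51 -5
dup  : -51 -5 -5
pop  : -51 -5
mul  : 255

255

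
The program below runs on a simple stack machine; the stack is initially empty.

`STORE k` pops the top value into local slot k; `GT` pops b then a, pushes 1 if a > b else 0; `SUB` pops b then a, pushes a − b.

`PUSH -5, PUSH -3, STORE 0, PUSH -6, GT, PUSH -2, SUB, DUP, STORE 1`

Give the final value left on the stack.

PUSH -5 : [-5]
PUSH -3 : [-5, -3]
STORE 0 : [-5]
PUSH -6 : [-5, -6]
GT      : [1]
PUSH -2 : [1, -2]
SUB     : [3]
DUP     : [3, 3]
STORE 1 : [3]

3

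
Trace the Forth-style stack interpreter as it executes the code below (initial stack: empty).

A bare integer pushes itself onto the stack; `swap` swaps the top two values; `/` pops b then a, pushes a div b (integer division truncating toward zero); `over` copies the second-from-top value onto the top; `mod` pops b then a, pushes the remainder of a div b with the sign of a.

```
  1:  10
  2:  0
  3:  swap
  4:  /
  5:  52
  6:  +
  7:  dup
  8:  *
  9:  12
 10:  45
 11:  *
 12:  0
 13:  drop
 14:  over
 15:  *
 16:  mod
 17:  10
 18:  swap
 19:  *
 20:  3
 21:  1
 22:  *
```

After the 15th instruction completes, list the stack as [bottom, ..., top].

[2704, 1460160]

10   → 10
0    → 10 0
swap → 0 10
/    → 0
52   → 0 52
+    → 52
dup  → 52 52
*    → 2704
12   → 2704 12
45   → 2704 12 45
*    → 2704 540
0    → 2704 540 0
drop → 2704 540
over → 2704 540 2704
*    → 2704 1460160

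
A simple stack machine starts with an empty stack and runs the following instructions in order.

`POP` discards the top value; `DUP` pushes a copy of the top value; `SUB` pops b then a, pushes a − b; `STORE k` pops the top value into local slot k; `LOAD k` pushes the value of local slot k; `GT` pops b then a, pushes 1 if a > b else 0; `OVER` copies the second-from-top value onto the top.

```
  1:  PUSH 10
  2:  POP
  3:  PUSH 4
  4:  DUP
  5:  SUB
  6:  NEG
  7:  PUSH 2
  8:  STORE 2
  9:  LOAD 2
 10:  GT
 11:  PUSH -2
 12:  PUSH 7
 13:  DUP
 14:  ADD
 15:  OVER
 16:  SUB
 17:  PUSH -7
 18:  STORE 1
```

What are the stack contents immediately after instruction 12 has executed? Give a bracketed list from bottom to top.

PUSH 10 -> [10]
POP     -> []
PUSH 4  -> [4]
DUP     -> [4, 4]
SUB     -> [0]
NEG     -> [0]
PUSH 2  -> [0, 2]
STORE 2 -> [0]
LOAD 2  -> [0, 2]
GT      -> [0]
PUSH -2 -> [0, -2]
PUSH 7  -> [0, -2, 7]

[0, -2, 7]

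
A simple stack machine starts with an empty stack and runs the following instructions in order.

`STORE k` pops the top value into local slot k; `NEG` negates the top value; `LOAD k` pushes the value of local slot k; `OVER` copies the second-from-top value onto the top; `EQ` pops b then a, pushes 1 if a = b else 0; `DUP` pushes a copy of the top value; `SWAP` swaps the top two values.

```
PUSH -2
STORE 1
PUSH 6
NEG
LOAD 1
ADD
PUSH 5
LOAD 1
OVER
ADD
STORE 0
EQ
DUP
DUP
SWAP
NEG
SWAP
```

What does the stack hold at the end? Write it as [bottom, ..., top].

[0, 0, 0]

PUSH -2 → [-2]
STORE 1 → []
PUSH 6  → [6]
NEG     → [-6]
LOAD 1  → [-6, -2]
ADD     → [-8]
PUSH 5  → [-8, 5]
LOAD 1  → [-8, 5, -2]
OVER    → [-8, 5, -2, 5]
ADD     → [-8, 5, 3]
STORE 0 → [-8, 5]
EQ      → [0]
DUP     → [0, 0]
DUP     → [0, 0, 0]
SWAP    → [0, 0, 0]
NEG     → [0, 0, 0]
SWAP    → [0, 0, 0]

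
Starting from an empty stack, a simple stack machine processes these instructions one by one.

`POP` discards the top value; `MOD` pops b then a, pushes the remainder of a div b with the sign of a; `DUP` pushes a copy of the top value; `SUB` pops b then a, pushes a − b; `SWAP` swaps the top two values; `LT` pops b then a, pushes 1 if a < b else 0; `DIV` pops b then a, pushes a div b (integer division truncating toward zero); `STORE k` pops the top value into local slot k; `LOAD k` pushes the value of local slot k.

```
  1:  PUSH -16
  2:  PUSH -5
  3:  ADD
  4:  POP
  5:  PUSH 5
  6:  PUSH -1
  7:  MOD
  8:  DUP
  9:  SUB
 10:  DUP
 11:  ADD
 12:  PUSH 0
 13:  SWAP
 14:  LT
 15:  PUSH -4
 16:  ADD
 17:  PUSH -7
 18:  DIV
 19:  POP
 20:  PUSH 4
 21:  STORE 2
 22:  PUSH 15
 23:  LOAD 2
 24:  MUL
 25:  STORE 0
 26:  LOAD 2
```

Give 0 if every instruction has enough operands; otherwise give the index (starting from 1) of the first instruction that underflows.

0

PUSH -16 -> -16
PUSH -5  -> -16 -5
ADD      -> -21
POP      -> (empty)
PUSH 5   -> 5
PUSH -1  -> 5 -1
MOD      -> 0
DUP      -> 0 0
SUB      -> 0
DUP      -> 0 0
ADD      -> 0
PUSH 0   -> 0 0
SWAP     -> 0 0
LT       -> 0
PUSH -4  -> 0 -4
ADD      -> -4
PUSH -7  -> -4 -7
DIV      -> 0
POP      -> (empty)
PUSH 4   -> 4
STORE 2  -> (empty)
PUSH 15  -> 15
LOAD 2   -> 15 4
MUL      -> 60
STORE 0  -> (empty)
LOAD 2   -> 4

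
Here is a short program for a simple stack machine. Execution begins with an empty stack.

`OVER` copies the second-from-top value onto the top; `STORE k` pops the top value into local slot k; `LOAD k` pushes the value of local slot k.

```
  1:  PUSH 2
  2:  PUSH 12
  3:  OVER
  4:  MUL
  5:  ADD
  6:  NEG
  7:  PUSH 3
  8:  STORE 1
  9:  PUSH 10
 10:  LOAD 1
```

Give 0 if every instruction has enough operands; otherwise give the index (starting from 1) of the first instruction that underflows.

0

PUSH 2  : [2]
PUSH 12 : [2, 12]
OVER    : [2, 12, 2]
MUL     : [2, 24]
ADD     : [26]
NEG     : [-26]
PUSH 3  : [-26, 3]
STORE 1 : [-26]
PUSH 10 : [-26, 10]
LOAD 1  : [-26, 10, 3]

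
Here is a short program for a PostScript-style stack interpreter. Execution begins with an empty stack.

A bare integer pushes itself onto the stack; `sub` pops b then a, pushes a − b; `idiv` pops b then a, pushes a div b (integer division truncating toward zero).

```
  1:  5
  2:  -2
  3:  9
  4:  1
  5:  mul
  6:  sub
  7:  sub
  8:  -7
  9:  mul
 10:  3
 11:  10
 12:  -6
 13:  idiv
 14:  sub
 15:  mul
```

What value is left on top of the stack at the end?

5    : 5
-2   : 5 -2
9    : 5 -2 9
1    : 5 -2 9 1
mul  : 5 -2 9
sub  : 5 -11
sub  : 16
-7   : 16 -7
mul  : -112
3    : -112 3
10   : -112 3 10
-6   : -112 3 10 -6
idiv : -112 3 -1
sub  : -112 4
mul  : -448

-448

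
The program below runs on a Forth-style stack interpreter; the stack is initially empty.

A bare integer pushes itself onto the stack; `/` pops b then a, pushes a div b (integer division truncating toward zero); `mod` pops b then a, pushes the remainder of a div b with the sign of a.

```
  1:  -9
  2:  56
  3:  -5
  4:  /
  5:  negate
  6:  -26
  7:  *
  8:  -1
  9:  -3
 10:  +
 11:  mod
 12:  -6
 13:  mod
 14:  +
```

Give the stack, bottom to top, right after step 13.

[-9, -2]

-9     → [-9]
56     → [-9, 56]
-5     → [-9, 56, -5]
/      → [-9, -11]
negate → [-9, 11]
-26    → [-9, 11, -26]
*      → [-9, -286]
-1     → [-9, -286, -1]
-3     → [-9, -286, -1, -3]
+      → [-9, -286, -4]
mod    → [-9, -2]
-6     → [-9, -2, -6]
mod    → [-9, -2]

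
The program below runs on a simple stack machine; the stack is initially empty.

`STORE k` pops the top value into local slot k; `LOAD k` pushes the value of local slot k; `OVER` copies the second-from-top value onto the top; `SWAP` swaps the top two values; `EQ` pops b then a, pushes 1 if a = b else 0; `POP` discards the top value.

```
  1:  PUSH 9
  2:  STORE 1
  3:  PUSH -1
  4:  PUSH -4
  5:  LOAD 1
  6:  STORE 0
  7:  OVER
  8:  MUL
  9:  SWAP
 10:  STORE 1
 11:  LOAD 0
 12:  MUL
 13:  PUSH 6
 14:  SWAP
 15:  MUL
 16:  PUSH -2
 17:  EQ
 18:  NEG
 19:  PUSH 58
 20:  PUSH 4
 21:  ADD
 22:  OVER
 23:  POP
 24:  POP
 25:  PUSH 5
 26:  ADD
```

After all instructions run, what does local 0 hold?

9

PUSH 9  : [9]
STORE 1 : []
PUSH -1 : [-1]
PUSH -4 : [-1, -4]
LOAD 1  : [-1, -4, 9]
STORE 0 : [-1, -4]
OVER    : [-1, -4, -1]
MUL     : [-1, 4]
SWAP    : [4, -1]
STORE 1 : [4]
LOAD 0  : [4, 9]
MUL     : [36]
PUSH 6  : [36, 6]
SWAP    : [6, 36]
MUL     : [216]
PUSH -2 : [216, -2]
EQ      : [0]
NEG     : [0]
PUSH 58 : [0, 58]
PUSH 4  : [0, 58, 4]
ADD     : [0, 62]
OVER    : [0, 62, 0]
POP     : [0, 62]
POP     : [0]
PUSH 5  : [0, 5]
ADD     : [5]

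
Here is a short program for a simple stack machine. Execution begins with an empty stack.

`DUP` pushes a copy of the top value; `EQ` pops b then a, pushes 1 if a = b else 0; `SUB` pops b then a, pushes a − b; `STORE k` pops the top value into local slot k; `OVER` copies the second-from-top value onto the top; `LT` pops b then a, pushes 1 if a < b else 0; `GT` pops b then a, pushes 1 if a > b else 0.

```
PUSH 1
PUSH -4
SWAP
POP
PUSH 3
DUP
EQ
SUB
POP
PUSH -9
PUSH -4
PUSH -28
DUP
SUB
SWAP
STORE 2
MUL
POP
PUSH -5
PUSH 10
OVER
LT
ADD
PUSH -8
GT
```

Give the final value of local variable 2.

-4

PUSH 1   -> [1]
PUSH -4  -> [1, -4]
SWAP     -> [-4, 1]
POP      -> [-4]
PUSH 3   -> [-4, 3]
DUP      -> [-4, 3, 3]
EQ       -> [-4, 1]
SUB      -> [-5]
POP      -> []
PUSH -9  -> [-9]
PUSH -4  -> [-9, -4]
PUSH -28 -> [-9, -4, -28]
DUP      -> [-9, -4, -28, -28]
SUB      -> [-9, -4, 0]
SWAP     -> [-9, 0, -4]
STORE 2  -> [-9, 0]
MUL      -> [0]
POP      -> []
PUSH -5  -> [-5]
PUSH 10  -> [-5, 10]
OVER     -> [-5, 10, -5]
LT       -> [-5, 0]
ADD      -> [-5]
PUSH -8  -> [-5, -8]
GT       -> [1]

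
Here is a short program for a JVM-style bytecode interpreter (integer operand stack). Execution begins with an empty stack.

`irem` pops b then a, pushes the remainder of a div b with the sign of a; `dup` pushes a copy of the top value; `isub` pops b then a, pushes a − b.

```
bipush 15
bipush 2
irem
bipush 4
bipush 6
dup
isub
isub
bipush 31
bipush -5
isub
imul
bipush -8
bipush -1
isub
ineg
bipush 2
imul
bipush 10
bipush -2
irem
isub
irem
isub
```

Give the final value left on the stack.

bipush 15 → 15
bipush 2  → 15 2
irem      → 1
bipush 4  → 1 4
bipush 6  → 1 4 6
dup       → 1 4 6 6
isub      → 1 4 0
isub      → 1 4
bipush 31 → 1 4 31
bipush -5 → 1 4 31 -5
isub      → 1 4 36
imul      → 1 144
bipush -8 → 1 144 -8
bipush -1 → 1 144 -8 -1
isub      → 1 144 -7
ineg      → 1 144 7
bipush 2  → 1 144 7 2
imul      → 1 144 14
bipush 10 → 1 144 14 10
bipush -2 → 1 144 14 10 -2
irem      → 1 144 14 0
isub      → 1 144 14
irem      → 1 4
isub      → -3

-3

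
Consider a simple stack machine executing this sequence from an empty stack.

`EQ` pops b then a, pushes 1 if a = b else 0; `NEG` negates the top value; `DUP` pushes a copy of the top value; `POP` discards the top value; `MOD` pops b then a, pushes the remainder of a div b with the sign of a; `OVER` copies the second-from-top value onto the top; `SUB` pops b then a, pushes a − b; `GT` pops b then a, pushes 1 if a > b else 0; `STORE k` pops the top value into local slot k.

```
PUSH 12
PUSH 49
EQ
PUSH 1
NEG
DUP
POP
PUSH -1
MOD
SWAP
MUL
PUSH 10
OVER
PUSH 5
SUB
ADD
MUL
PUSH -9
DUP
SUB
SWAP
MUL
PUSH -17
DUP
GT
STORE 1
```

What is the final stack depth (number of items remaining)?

1

PUSH 12  : [12]
PUSH 49  : [12, 49]
EQ       : [0]
PUSH 1   : [0, 1]
NEG      : [0, -1]
DUP      : [0, -1, -1]
POP      : [0, -1]
PUSH -1  : [0, -1, -1]
MOD      : [0, 0]
SWAP     : [0, 0]
MUL      : [0]
PUSH 10  : [0, 10]
OVER     : [0, 10, 0]
PUSH 5   : [0, 10, 0, 5]
SUB      : [0, 10, -5]
ADD      : [0, 5]
MUL      : [0]
PUSH -9  : [0, -9]
DUP      : [0, -9, -9]
SUB      : [0, 0]
SWAP     : [0, 0]
MUL      : [0]
PUSH -17 : [0, -17]
DUP      : [0, -17, -17]
GT       : [0, 0]
STORE 1  : [0]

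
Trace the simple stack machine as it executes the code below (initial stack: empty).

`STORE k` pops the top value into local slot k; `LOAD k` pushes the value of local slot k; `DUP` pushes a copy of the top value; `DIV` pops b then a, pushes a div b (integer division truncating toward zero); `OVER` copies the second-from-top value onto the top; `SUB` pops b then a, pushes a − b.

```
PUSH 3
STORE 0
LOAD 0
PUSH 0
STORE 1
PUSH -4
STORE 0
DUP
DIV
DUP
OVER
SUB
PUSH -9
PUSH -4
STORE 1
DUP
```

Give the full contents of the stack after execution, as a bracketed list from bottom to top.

[1, 0, -9, -9]

PUSH 3  -> 3
STORE 0 -> (empty)
LOAD 0  -> 3
PUSH 0  -> 3 0
STORE 1 -> 3
PUSH -4 -> 3 -4
STORE 0 -> 3
DUP     -> 3 3
DIV     -> 1
DUP     -> 1 1
OVER    -> 1 1 1
SUB     -> 1 0
PUSH -9 -> 1 0 -9
PUSH -4 -> 1 0 -9 -4
STORE 1 -> 1 0 -9
DUP     -> 1 0 -9 -9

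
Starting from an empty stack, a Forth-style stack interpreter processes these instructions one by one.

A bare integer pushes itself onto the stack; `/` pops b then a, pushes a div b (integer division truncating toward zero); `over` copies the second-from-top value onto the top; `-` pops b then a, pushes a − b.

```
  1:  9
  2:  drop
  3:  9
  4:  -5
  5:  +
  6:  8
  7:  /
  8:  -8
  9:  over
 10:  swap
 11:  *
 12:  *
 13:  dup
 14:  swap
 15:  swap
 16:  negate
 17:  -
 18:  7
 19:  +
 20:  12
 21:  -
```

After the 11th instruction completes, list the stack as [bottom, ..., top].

9    -> 9
drop -> (empty)
9    -> 9
-5   -> 9 -5
+    -> 4
8    -> 4 8
/    -> 0
-8   -> 0 -8
over -> 0 -8 0
swap -> 0 0 -8
*    -> 0 0

[0, 0]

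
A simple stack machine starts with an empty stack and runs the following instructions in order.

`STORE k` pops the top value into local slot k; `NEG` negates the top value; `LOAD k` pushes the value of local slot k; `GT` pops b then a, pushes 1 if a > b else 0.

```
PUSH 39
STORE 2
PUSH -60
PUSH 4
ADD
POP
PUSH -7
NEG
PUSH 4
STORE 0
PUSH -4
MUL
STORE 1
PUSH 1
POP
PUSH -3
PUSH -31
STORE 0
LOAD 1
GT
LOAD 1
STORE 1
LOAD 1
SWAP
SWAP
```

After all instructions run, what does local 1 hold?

-28

PUSH 39  : 39
STORE 2  : (empty)
PUSH -60 : -60
PUSH 4   : -60 4
ADD      : -56
POP      : (empty)
PUSH -7  : -7
NEG      : 7
PUSH 4   : 7 4
STORE 0  : 7
PUSH -4  : 7 -4
MUL      : -28
STORE 1  : (empty)
PUSH 1   : 1
POP      : (empty)
PUSH -3  : -3
PUSH -31 : -3 -31
STORE 0  : -3
LOAD 1   : -3 -28
GT       : 1
LOAD 1   : 1 -28
STORE 1  : 1
LOAD 1   : 1 -28
SWAP     : -28 1
SWAP     : 1 -28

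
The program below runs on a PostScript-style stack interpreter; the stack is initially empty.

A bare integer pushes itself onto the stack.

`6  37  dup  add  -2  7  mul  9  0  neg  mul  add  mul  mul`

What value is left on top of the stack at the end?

-6216

6    6
37   6 37
dup  6 37 37
add  6 74
-2   6 74 -2
7    6 74 -2 7
mul  6 74 -14
9    6 74 -14 9
0    6 74 -14 9 0
neg  6 74 -14 9 0
mul  6 74 -14 0
add  6 74 -14
mul  6 -1036
mul  -6216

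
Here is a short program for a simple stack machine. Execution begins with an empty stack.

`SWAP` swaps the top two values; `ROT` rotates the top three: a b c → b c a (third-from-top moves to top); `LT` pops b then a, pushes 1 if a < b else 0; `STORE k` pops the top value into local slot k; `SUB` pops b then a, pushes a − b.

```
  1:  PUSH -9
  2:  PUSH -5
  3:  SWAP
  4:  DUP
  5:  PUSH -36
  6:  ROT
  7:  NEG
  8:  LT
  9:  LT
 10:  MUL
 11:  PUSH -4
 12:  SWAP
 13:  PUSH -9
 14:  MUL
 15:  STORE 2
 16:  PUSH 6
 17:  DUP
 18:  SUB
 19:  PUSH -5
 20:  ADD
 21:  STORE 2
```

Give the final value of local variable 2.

PUSH -9  : [-9]
PUSH -5  : [-9, -5]
SWAP     : [-5, -9]
DUP      : [-5, -9, -9]
PUSH -36 : [-5, -9, -9, -36]
ROT      : [-5, -9, -36, -9]
NEG      : [-5, -9, -36, 9]
LT       : [-5, -9, 1]
LT       : [-5, 1]
MUL      : [-5]
PUSH -4  : [-5, -4]
SWAP     : [-4, -5]
PUSH -9  : [-4, -5, -9]
MUL      : [-4, 45]
STORE 2  : [-4]
PUSH 6   : [-4, 6]
DUP      : [-4, 6, 6]
SUB      : [-4, 0]
PUSH -5  : [-4, 0, -5]
ADD      : [-4, -5]
STORE 2  : [-4]

-5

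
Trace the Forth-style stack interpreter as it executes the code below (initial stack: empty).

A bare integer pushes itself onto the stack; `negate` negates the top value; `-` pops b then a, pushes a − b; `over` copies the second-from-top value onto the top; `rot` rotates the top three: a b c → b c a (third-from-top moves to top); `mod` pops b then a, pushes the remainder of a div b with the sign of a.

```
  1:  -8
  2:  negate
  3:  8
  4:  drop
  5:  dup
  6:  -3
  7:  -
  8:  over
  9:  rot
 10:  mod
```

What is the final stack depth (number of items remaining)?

-8     -> [-8]
negate -> [8]
8      -> [8, 8]
drop   -> [8]
dup    -> [8, 8]
-3     -> [8, 8, -3]
-      -> [8, 11]
over   -> [8, 11, 8]
rot    -> [11, 8, 8]
mod    -> [11, 0]

2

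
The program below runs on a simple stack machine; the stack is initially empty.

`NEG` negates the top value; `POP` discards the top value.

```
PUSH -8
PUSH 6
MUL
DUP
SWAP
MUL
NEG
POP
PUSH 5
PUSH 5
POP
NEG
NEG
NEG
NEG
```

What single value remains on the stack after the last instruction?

PUSH -8 : [-8]
PUSH 6  : [-8, 6]
MUL     : [-48]
DUP     : [-48, -48]
SWAP    : [-48, -48]
MUL     : [2304]
NEG     : [-2304]
POP     : []
PUSH 5  : [5]
PUSH 5  : [5, 5]
POP     : [5]
NEG     : [-5]
NEG     : [5]
NEG     : [-5]
NEG     : [5]

5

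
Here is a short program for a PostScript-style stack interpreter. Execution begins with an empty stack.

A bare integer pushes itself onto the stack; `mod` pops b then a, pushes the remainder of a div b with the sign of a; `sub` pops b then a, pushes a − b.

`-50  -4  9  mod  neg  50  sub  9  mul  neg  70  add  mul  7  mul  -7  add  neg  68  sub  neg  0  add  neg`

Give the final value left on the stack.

169339

-50 -> -50
-4  -> -50 -4
9   -> -50 -4 9
mod -> -50 -4
neg -> -50 4
50  -> -50 4 50
sub -> -50 -46
9   -> -50 -46 9
mul -> -50 -414
neg -> -50 414
70  -> -50 414 70
add -> -50 484
mul -> -24200
7   -> -24200 7
mul -> -169400
-7  -> -169400 -7
add -> -169407
neg -> 169407
68  -> 169407 68
sub -> 169339
neg -> -169339
0   -> -169339 0
add -> -169339
neg -> 169339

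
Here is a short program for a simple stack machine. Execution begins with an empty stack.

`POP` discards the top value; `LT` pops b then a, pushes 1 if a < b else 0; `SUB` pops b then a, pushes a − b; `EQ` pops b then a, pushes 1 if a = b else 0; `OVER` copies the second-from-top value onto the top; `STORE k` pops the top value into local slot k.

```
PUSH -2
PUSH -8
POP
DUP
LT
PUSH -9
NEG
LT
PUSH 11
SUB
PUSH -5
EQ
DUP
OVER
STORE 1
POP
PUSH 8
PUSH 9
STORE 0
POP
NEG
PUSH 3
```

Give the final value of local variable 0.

9

PUSH -2  -2
PUSH -8  -2 -8
POP      -2
DUP      -2 -2
LT       0
PUSH -9  0 -9
NEG      0 9
LT       1
PUSH 11  1 11
SUB      -10
PUSH -5  -10 -5
EQ       0
DUP      0 0
OVER     0 0 0
STORE 1  0 0
POP      0
PUSH 8   0 8
PUSH 9   0 8 9
STORE 0  0 8
POP      0
NEG      0
PUSH 3   0 3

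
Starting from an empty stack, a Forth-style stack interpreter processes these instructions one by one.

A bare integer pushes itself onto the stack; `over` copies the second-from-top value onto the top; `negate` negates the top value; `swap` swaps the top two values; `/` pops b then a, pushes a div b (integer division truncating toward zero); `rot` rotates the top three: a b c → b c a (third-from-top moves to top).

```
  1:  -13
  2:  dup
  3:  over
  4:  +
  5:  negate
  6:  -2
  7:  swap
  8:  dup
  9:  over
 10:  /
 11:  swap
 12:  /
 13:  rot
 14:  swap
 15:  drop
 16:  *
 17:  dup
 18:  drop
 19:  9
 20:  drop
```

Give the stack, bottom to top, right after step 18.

-13    → [-13]
dup    → [-13, -13]
over   → [-13, -13, -13]
+      → [-13, -26]
negate → [-13, 26]
-2     → [-13, 26, -2]
swap   → [-13, -2, 26]
dup    → [-13, -2, 26, 26]
over   → [-13, -2, 26, 26, 26]
/      → [-13, -2, 26, 1]
swap   → [-13, -2, 1, 26]
/      → [-13, -2, 0]
rot    → [-2, 0, -13]
swap   → [-2, -13, 0]
drop   → [-2, -13]
*      → [26]
dup    → [26, 26]
drop   → [26]

[26]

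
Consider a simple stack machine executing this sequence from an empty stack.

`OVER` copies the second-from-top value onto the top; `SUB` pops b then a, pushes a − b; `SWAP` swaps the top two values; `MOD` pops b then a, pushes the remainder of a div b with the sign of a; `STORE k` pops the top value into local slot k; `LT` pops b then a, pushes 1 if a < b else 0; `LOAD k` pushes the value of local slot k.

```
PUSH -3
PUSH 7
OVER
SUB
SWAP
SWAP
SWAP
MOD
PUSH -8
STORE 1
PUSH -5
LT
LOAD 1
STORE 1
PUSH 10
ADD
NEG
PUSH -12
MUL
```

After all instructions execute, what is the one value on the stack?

120

PUSH -3  → [-3]
PUSH 7   → [-3, 7]
OVER     → [-3, 7, -3]
SUB      → [-3, 10]
SWAP     → [10, -3]
SWAP     → [-3, 10]
SWAP     → [10, -3]
MOD      → [1]
PUSH -8  → [1, -8]
STORE 1  → [1]
PUSH -5  → [1, -5]
LT       → [0]
LOAD 1   → [0, -8]
STORE 1  → [0]
PUSH 10  → [0, 10]
ADD      → [10]
NEG      → [-10]
PUSH -12 → [-10, -12]
MUL      → [120]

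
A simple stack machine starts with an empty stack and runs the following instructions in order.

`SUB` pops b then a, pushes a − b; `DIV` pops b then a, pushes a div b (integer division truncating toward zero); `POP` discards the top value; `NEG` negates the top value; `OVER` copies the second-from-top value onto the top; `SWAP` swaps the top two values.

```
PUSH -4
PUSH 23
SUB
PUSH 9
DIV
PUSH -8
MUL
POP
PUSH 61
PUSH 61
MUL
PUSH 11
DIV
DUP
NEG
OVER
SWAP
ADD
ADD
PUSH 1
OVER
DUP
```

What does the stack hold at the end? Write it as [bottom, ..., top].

PUSH -4 : -4
PUSH 23 : -4 23
SUB     : -27
PUSH 9  : -27 9
DIV     : -3
PUSH -8 : -3 -8
MUL     : 24
POP     : (empty)
PUSH 61 : 61
PUSH 61 : 61 61
MUL     : 3721
PUSH 11 : 3721 11
DIV     : 338
DUP     : 338 338
NEG     : 338 -338
OVER    : 338 -338 338
SWAP    : 338 338 -338
ADD     : 338 0
ADD     : 338
PUSH 1  : 338 1
OVER    : 338 1 338
DUP     : 338 1 338 338

[338, 1, 338, 338]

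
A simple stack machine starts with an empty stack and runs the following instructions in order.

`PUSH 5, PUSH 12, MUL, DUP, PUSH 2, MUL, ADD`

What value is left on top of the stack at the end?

180

PUSH 5  -> [5]
PUSH 12 -> [5, 12]
MUL     -> [60]
DUP     -> [60, 60]
PUSH 2  -> [60, 60, 2]
MUL     -> [60, 120]
ADD     -> [180]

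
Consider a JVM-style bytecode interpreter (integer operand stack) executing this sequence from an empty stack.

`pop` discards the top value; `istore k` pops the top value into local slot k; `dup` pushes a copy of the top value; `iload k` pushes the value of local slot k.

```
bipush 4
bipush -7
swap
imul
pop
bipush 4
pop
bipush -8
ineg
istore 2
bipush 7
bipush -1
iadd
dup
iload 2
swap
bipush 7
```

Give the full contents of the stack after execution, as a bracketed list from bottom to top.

bipush 4  : 4
bipush -7 : 4 -7
swap      : -7 4
imul      : -28
pop       : (empty)
bipush 4  : 4
pop       : (empty)
bipush -8 : -8
ineg      : 8
istore 2  : (empty)
bipush 7  : 7
bipush -1 : 7 -1
iadd      : 6
dup       : 6 6
iload 2   : 6 6 8
swap      : 6 8 6
bipush 7  : 6 8 6 7

[6, 8, 6, 7]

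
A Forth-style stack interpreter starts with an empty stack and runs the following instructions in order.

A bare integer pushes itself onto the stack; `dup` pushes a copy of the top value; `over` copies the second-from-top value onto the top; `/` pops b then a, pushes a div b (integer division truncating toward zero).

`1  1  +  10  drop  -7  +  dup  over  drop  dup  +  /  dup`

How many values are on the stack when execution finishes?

2

1    -> [1]
1    -> [1, 1]
+    -> [2]
10   -> [2, 10]
drop -> [2]
-7   -> [2, -7]
+    -> [-5]
dup  -> [-5, -5]
over -> [-5, -5, -5]
drop -> [-5, -5]
dup  -> [-5, -5, -5]
+    -> [-5, -10]
/    -> [0]
dup  -> [0, 0]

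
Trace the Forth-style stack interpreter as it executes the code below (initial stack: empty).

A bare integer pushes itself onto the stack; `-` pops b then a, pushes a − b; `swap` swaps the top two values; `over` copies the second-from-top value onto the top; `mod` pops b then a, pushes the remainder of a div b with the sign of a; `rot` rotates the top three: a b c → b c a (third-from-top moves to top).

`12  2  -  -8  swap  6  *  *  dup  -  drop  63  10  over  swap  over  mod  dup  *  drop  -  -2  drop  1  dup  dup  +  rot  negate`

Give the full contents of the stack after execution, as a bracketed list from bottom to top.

12     -> 12
2      -> 12 2
-      -> 10
-8     -> 10 -8
swap   -> -8 10
6      -> -8 10 6
*      -> -8 60
*      -> -480
dup    -> -480 -480
-      -> 0
drop   -> (empty)
63     -> 63
10     -> 63 10
over   -> 63 10 63
swap   -> 63 63 10
over   -> 63 63 10 63
mod    -> 63 63 10
dup    -> 63 63 10 10
*      -> 63 63 100
drop   -> 63 63
-      -> 0
-2     -> 0 -2
drop   -> 0
1      -> 0 1
dup    -> 0 1 1
dup    -> 0 1 1 1
+      -> 0 1 2
rot    -> 1 2 0
negate -> 1 2 0

[1, 2, 0]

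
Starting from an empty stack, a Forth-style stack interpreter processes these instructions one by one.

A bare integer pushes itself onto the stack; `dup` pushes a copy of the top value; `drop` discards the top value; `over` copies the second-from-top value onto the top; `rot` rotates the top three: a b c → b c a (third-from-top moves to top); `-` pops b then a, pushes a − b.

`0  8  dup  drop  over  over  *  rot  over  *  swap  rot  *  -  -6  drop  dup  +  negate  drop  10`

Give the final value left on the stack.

10

0      : 0
8      : 0 8
dup    : 0 8 8
drop   : 0 8
over   : 0 8 0
over   : 0 8 0 8
*      : 0 8 0
rot    : 8 0 0
over   : 8 0 0 0
*      : 8 0 0
swap   : 8 0 0
rot    : 0 0 8
*      : 0 0
-      : 0
-6     : 0 -6
drop   : 0
dup    : 0 0
+      : 0
negate : 0
drop   : (empty)
10     : 10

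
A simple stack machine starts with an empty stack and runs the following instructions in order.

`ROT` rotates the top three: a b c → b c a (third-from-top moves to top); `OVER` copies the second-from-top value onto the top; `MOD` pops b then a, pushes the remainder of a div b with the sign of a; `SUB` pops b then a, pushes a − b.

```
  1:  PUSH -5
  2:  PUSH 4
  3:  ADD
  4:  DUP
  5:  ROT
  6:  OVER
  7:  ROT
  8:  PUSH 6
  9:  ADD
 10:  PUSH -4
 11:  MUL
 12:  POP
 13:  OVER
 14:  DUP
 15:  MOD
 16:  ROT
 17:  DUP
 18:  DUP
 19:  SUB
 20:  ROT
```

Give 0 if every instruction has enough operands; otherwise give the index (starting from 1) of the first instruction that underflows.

PUSH -5  -5
PUSH 4   -5 4
ADD      -1
DUP      -1 -1
ROT  — needs 3 operands, stack has 2 → underflow

5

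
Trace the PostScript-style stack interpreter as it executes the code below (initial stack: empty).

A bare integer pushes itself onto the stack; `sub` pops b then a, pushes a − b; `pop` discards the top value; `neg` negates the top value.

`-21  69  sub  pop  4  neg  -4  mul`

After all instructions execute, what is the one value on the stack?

-21 → [-21]
69  → [-21, 69]
sub → [-90]
pop → []
4   → [4]
neg → [-4]
-4  → [-4, -4]
mul → [16]

16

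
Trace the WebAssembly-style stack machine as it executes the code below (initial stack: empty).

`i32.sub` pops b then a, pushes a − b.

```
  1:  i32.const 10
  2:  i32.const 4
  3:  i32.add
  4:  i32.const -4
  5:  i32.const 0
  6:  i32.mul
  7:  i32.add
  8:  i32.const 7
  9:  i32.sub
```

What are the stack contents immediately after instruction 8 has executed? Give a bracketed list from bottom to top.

[14, 7]

i32.const 10 : [10]
i32.const 4  : [10, 4]
i32.add      : [14]
i32.const -4 : [14, -4]
i32.const 0  : [14, -4, 0]
i32.mul      : [14, 0]
i32.add      : [14]
i32.const 7  : [14, 7]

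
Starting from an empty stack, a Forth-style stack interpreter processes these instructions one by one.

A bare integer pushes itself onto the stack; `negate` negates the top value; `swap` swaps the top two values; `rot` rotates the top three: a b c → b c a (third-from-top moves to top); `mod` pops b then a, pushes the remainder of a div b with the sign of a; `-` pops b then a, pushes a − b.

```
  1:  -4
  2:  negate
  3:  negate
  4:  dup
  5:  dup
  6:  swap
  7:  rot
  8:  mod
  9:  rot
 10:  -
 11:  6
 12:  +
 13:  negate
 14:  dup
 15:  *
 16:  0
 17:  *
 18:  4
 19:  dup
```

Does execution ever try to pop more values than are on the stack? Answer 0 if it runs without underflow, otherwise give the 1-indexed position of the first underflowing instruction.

9

-4     : [-4]
negate : [4]
negate : [-4]
dup    : [-4, -4]
dup    : [-4, -4, -4]
swap   : [-4, -4, -4]
rot    : [-4, -4, -4]
mod    : [-4, 0]
rot  — needs 3 operands, stack has 2 → underflow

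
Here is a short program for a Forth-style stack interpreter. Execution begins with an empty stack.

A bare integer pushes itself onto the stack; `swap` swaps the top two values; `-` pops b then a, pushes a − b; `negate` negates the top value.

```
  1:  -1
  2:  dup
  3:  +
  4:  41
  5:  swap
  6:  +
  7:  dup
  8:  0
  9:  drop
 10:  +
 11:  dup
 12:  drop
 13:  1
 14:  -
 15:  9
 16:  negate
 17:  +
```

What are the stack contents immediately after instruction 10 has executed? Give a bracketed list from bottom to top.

[78]

-1    -1
dup   -1 -1
+     -2
41    -2 41
swap  41 -2
+     39
dup   39 39
0     39 39 0
drop  39 39
+     78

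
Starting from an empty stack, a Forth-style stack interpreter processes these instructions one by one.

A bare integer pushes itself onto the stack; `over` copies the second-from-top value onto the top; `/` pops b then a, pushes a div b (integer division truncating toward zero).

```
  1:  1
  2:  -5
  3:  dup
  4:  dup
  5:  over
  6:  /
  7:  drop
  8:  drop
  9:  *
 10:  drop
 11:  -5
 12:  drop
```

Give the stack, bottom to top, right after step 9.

[-5]

1    -> [1]
-5   -> [1, -5]
dup  -> [1, -5, -5]
dup  -> [1, -5, -5, -5]
over -> [1, -5, -5, -5, -5]
/    -> [1, -5, -5, 1]
drop -> [1, -5, -5]
drop -> [1, -5]
*    -> [-5]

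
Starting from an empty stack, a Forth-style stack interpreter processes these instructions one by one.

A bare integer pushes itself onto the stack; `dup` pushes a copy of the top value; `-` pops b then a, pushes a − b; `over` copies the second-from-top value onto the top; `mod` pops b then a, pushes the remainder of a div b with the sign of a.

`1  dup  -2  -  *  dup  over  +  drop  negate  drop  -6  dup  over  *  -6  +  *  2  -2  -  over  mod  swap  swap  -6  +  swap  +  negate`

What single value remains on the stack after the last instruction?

1      -> [1]
dup    -> [1, 1]
-2     -> [1, 1, -2]
-      -> [1, 3]
*      -> [3]
dup    -> [3, 3]
over   -> [3, 3, 3]
+      -> [3, 6]
drop   -> [3]
negate -> [-3]
drop   -> []
-6     -> [-6]
dup    -> [-6, -6]
over   -> [-6, -6, -6]
*      -> [-6, 36]
-6     -> [-6, 36, -6]
+      -> [-6, 30]
*      -> [-180]
2      -> [-180, 2]
-2     -> [-180, 2, -2]
-      -> [-180, 4]
over   -> [-180, 4, -180]
mod    -> [-180, 4]
swap   -> [4, -180]
swap   -> [-180, 4]
-6     -> [-180, 4, -6]
+      -> [-180, -2]
swap   -> [-2, -180]
+      -> [-182]
negate -> [182]

182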